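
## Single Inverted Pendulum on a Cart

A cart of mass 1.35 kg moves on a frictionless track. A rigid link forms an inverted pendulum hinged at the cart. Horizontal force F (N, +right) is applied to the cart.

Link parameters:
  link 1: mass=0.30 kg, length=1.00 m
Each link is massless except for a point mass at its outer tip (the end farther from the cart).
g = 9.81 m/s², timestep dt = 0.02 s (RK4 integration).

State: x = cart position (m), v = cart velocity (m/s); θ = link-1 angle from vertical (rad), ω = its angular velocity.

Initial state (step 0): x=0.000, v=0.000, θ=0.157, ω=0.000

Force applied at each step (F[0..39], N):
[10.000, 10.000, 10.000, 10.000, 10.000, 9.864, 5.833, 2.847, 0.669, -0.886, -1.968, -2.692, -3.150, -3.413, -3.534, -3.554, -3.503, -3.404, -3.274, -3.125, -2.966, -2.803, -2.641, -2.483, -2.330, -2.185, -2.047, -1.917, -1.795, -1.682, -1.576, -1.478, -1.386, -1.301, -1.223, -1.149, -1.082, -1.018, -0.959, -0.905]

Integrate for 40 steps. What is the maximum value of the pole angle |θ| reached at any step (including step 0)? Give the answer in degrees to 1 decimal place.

Answer: 9.0°

Derivation:
apply F[0]=+10.000 → step 1: x=0.001, v=0.141, θ=0.156, ω=-0.108
apply F[1]=+10.000 → step 2: x=0.006, v=0.281, θ=0.153, ω=-0.217
apply F[2]=+10.000 → step 3: x=0.013, v=0.423, θ=0.147, ω=-0.327
apply F[3]=+10.000 → step 4: x=0.023, v=0.564, θ=0.140, ω=-0.439
apply F[4]=+10.000 → step 5: x=0.035, v=0.706, θ=0.130, ω=-0.554
apply F[5]=+9.864 → step 6: x=0.051, v=0.846, θ=0.117, ω=-0.669
apply F[6]=+5.833 → step 7: x=0.068, v=0.928, θ=0.103, ω=-0.728
apply F[7]=+2.847 → step 8: x=0.087, v=0.966, θ=0.089, ω=-0.747
apply F[8]=+0.669 → step 9: x=0.107, v=0.973, θ=0.074, ω=-0.738
apply F[9]=-0.886 → step 10: x=0.126, v=0.957, θ=0.059, ω=-0.709
apply F[10]=-1.968 → step 11: x=0.145, v=0.926, θ=0.046, ω=-0.668
apply F[11]=-2.692 → step 12: x=0.163, v=0.884, θ=0.033, ω=-0.619
apply F[12]=-3.150 → step 13: x=0.180, v=0.836, θ=0.021, ω=-0.566
apply F[13]=-3.413 → step 14: x=0.196, v=0.785, θ=0.010, ω=-0.511
apply F[14]=-3.534 → step 15: x=0.212, v=0.733, θ=0.000, ω=-0.458
apply F[15]=-3.554 → step 16: x=0.226, v=0.680, θ=-0.008, ω=-0.406
apply F[16]=-3.503 → step 17: x=0.239, v=0.629, θ=-0.016, ω=-0.357
apply F[17]=-3.404 → step 18: x=0.251, v=0.579, θ=-0.022, ω=-0.311
apply F[18]=-3.274 → step 19: x=0.262, v=0.532, θ=-0.028, ω=-0.269
apply F[19]=-3.125 → step 20: x=0.272, v=0.487, θ=-0.033, ω=-0.230
apply F[20]=-2.966 → step 21: x=0.282, v=0.444, θ=-0.037, ω=-0.194
apply F[21]=-2.803 → step 22: x=0.290, v=0.405, θ=-0.041, ω=-0.162
apply F[22]=-2.641 → step 23: x=0.298, v=0.367, θ=-0.044, ω=-0.134
apply F[23]=-2.483 → step 24: x=0.305, v=0.332, θ=-0.046, ω=-0.108
apply F[24]=-2.330 → step 25: x=0.311, v=0.300, θ=-0.048, ω=-0.085
apply F[25]=-2.185 → step 26: x=0.317, v=0.270, θ=-0.050, ω=-0.064
apply F[26]=-2.047 → step 27: x=0.322, v=0.242, θ=-0.051, ω=-0.046
apply F[27]=-1.917 → step 28: x=0.326, v=0.216, θ=-0.052, ω=-0.030
apply F[28]=-1.795 → step 29: x=0.331, v=0.191, θ=-0.052, ω=-0.016
apply F[29]=-1.682 → step 30: x=0.334, v=0.169, θ=-0.052, ω=-0.003
apply F[30]=-1.576 → step 31: x=0.337, v=0.148, θ=-0.052, ω=0.007
apply F[31]=-1.478 → step 32: x=0.340, v=0.128, θ=-0.052, ω=0.017
apply F[32]=-1.386 → step 33: x=0.342, v=0.110, θ=-0.052, ω=0.025
apply F[33]=-1.301 → step 34: x=0.344, v=0.093, θ=-0.051, ω=0.032
apply F[34]=-1.223 → step 35: x=0.346, v=0.077, θ=-0.050, ω=0.038
apply F[35]=-1.149 → step 36: x=0.348, v=0.062, θ=-0.050, ω=0.043
apply F[36]=-1.082 → step 37: x=0.349, v=0.048, θ=-0.049, ω=0.047
apply F[37]=-1.018 → step 38: x=0.349, v=0.035, θ=-0.048, ω=0.050
apply F[38]=-0.959 → step 39: x=0.350, v=0.023, θ=-0.047, ω=0.053
apply F[39]=-0.905 → step 40: x=0.350, v=0.012, θ=-0.046, ω=0.056
Max |angle| over trajectory = 0.157 rad = 9.0°.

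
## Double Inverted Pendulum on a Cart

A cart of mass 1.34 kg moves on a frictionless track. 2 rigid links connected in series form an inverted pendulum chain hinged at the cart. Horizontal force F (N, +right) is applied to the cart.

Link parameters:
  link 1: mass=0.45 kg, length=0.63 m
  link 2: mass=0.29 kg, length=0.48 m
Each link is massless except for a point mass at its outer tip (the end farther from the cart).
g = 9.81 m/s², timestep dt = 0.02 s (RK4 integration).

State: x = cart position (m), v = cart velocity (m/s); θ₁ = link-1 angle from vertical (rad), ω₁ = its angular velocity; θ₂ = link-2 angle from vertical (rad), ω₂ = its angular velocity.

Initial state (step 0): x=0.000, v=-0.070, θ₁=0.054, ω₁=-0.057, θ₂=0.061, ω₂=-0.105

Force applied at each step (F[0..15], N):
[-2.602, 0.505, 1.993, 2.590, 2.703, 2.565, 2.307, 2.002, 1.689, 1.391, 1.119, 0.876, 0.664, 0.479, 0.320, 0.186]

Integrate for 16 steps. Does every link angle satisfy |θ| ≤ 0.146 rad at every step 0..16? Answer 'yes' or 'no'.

Answer: yes

Derivation:
apply F[0]=-2.602 → step 1: x=-0.002, v=-0.115, θ₁=0.054, ω₁=0.029, θ₂=0.059, ω₂=-0.101
apply F[1]=+0.505 → step 2: x=-0.004, v=-0.113, θ₁=0.054, ω₁=0.042, θ₂=0.057, ω₂=-0.098
apply F[2]=+1.993 → step 3: x=-0.006, v=-0.089, θ₁=0.055, ω₁=0.022, θ₂=0.055, ω₂=-0.097
apply F[3]=+2.590 → step 4: x=-0.008, v=-0.056, θ₁=0.055, ω₁=-0.013, θ₂=0.053, ω₂=-0.098
apply F[4]=+2.703 → step 5: x=-0.008, v=-0.022, θ₁=0.055, ω₁=-0.049, θ₂=0.051, ω₂=-0.100
apply F[5]=+2.565 → step 6: x=-0.008, v=0.010, θ₁=0.053, ω₁=-0.083, θ₂=0.049, ω₂=-0.103
apply F[6]=+2.307 → step 7: x=-0.008, v=0.039, θ₁=0.051, ω₁=-0.112, θ₂=0.047, ω₂=-0.106
apply F[7]=+2.002 → step 8: x=-0.007, v=0.063, θ₁=0.049, ω₁=-0.134, θ₂=0.045, ω₂=-0.109
apply F[8]=+1.689 → step 9: x=-0.006, v=0.084, θ₁=0.046, ω₁=-0.150, θ₂=0.043, ω₂=-0.111
apply F[9]=+1.391 → step 10: x=-0.004, v=0.099, θ₁=0.043, ω₁=-0.161, θ₂=0.040, ω₂=-0.113
apply F[10]=+1.119 → step 11: x=-0.002, v=0.112, θ₁=0.040, ω₁=-0.167, θ₂=0.038, ω₂=-0.114
apply F[11]=+0.876 → step 12: x=0.001, v=0.121, θ₁=0.036, ω₁=-0.170, θ₂=0.036, ω₂=-0.115
apply F[12]=+0.664 → step 13: x=0.003, v=0.127, θ₁=0.033, ω₁=-0.169, θ₂=0.034, ω₂=-0.115
apply F[13]=+0.479 → step 14: x=0.006, v=0.131, θ₁=0.030, ω₁=-0.165, θ₂=0.031, ω₂=-0.114
apply F[14]=+0.320 → step 15: x=0.008, v=0.132, θ₁=0.026, ω₁=-0.160, θ₂=0.029, ω₂=-0.113
apply F[15]=+0.186 → step 16: x=0.011, v=0.133, θ₁=0.023, ω₁=-0.153, θ₂=0.027, ω₂=-0.111
Max |angle| over trajectory = 0.061 rad; bound = 0.146 → within bound.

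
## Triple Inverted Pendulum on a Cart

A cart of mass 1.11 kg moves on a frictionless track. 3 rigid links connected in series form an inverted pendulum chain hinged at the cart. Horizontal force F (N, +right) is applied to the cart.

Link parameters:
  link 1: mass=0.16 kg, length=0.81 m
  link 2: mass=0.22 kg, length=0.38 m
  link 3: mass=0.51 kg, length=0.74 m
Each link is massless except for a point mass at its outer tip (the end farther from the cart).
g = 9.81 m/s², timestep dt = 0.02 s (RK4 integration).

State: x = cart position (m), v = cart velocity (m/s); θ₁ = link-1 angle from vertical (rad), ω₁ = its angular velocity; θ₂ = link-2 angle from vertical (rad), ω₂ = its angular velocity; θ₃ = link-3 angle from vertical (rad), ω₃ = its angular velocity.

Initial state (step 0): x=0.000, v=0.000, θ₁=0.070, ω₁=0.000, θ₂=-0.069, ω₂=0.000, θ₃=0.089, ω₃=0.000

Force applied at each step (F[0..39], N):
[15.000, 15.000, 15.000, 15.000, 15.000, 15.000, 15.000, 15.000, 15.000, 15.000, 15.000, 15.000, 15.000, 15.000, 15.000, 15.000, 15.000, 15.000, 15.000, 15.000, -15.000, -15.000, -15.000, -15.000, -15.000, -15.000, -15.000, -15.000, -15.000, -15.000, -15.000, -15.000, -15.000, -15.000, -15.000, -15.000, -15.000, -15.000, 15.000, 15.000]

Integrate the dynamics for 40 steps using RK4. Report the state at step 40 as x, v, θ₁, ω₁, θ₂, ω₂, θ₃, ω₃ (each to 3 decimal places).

Answer: x=1.563, v=-1.079, θ₁=-2.832, ω₁=3.468, θ₂=-2.834, ω₂=-13.155, θ₃=-2.054, ω₃=-12.902

Derivation:
apply F[0]=+15.000 → step 1: x=0.003, v=0.260, θ₁=0.068, ω₁=-0.159, θ₂=-0.075, ω₂=-0.560, θ₃=0.090, ω₃=0.131
apply F[1]=+15.000 → step 2: x=0.010, v=0.521, θ₁=0.064, ω₁=-0.319, θ₂=-0.091, ω₂=-1.129, θ₃=0.094, ω₃=0.267
apply F[2]=+15.000 → step 3: x=0.023, v=0.783, θ₁=0.056, ω₁=-0.484, θ₂=-0.120, ω₂=-1.707, θ₃=0.101, ω₃=0.407
apply F[3]=+15.000 → step 4: x=0.042, v=1.048, θ₁=0.044, ω₁=-0.662, θ₂=-0.160, ω₂=-2.277, θ₃=0.111, ω₃=0.546
apply F[4]=+15.000 → step 5: x=0.065, v=1.314, θ₁=0.029, ω₁=-0.862, θ₂=-0.211, ω₂=-2.804, θ₃=0.123, ω₃=0.675
apply F[5]=+15.000 → step 6: x=0.094, v=1.583, θ₁=0.010, ω₁=-1.095, θ₂=-0.271, ω₂=-3.252, θ₃=0.137, ω₃=0.780
apply F[6]=+15.000 → step 7: x=0.129, v=1.854, θ₁=-0.015, ω₁=-1.368, θ₂=-0.340, ω₂=-3.590, θ₃=0.154, ω₃=0.851
apply F[7]=+15.000 → step 8: x=0.168, v=2.125, θ₁=-0.045, ω₁=-1.683, θ₂=-0.414, ω₂=-3.806, θ₃=0.171, ω₃=0.884
apply F[8]=+15.000 → step 9: x=0.214, v=2.396, θ₁=-0.083, ω₁=-2.038, θ₂=-0.491, ω₂=-3.898, θ₃=0.189, ω₃=0.877
apply F[9]=+15.000 → step 10: x=0.264, v=2.667, θ₁=-0.127, ω₁=-2.430, θ₂=-0.569, ω₂=-3.864, θ₃=0.206, ω₃=0.832
apply F[10]=+15.000 → step 11: x=0.320, v=2.935, θ₁=-0.180, ω₁=-2.857, θ₂=-0.645, ω₂=-3.703, θ₃=0.222, ω₃=0.750
apply F[11]=+15.000 → step 12: x=0.382, v=3.201, θ₁=-0.242, ω₁=-3.315, θ₂=-0.716, ω₂=-3.405, θ₃=0.236, ω₃=0.629
apply F[12]=+15.000 → step 13: x=0.448, v=3.461, θ₁=-0.313, ω₁=-3.802, θ₂=-0.780, ω₂=-2.957, θ₃=0.247, ω₃=0.464
apply F[13]=+15.000 → step 14: x=0.520, v=3.711, θ₁=-0.394, ω₁=-4.316, θ₂=-0.834, ω₂=-2.342, θ₃=0.254, ω₃=0.242
apply F[14]=+15.000 → step 15: x=0.597, v=3.946, θ₁=-0.486, ω₁=-4.852, θ₂=-0.873, ω₂=-1.550, θ₃=0.256, ω₃=-0.060
apply F[15]=+15.000 → step 16: x=0.678, v=4.156, θ₁=-0.588, ω₁=-5.395, θ₂=-0.894, ω₂=-0.591, θ₃=0.251, ω₃=-0.477
apply F[16]=+15.000 → step 17: x=0.763, v=4.332, θ₁=-0.701, ω₁=-5.912, θ₂=-0.896, ω₂=0.466, θ₃=0.236, ω₃=-1.057
apply F[17]=+15.000 → step 18: x=0.851, v=4.459, θ₁=-0.824, ω₁=-6.326, θ₂=-0.876, ω₂=1.450, θ₃=0.207, ω₃=-1.834
apply F[18]=+15.000 → step 19: x=0.941, v=4.538, θ₁=-0.953, ω₁=-6.534, θ₂=-0.840, ω₂=2.077, θ₃=0.161, ω₃=-2.770
apply F[19]=+15.000 → step 20: x=1.032, v=4.587, θ₁=-1.084, ω₁=-6.478, θ₂=-0.797, ω₂=2.131, θ₃=0.096, ω₃=-3.729
apply F[20]=-15.000 → step 21: x=1.120, v=4.215, θ₁=-1.211, ω₁=-6.253, θ₂=-0.755, ω₂=2.092, θ₃=0.017, ω₃=-4.149
apply F[21]=-15.000 → step 22: x=1.201, v=3.856, θ₁=-1.334, ω₁=-6.031, θ₂=-0.714, ω₂=1.888, θ₃=-0.069, ω₃=-4.476
apply F[22]=-15.000 → step 23: x=1.274, v=3.509, θ₁=-1.452, ω₁=-5.836, θ₂=-0.680, ω₂=1.571, θ₃=-0.161, ω₃=-4.721
apply F[23]=-15.000 → step 24: x=1.341, v=3.172, θ₁=-1.567, ω₁=-5.679, θ₂=-0.652, ω₂=1.163, θ₃=-0.258, ω₃=-4.897
apply F[24]=-15.000 → step 25: x=1.401, v=2.845, θ₁=-1.680, ω₁=-5.565, θ₂=-0.634, ω₂=0.664, θ₃=-0.357, ω₃=-5.016
apply F[25]=-15.000 → step 26: x=1.455, v=2.523, θ₁=-1.790, ω₁=-5.495, θ₂=-0.626, ω₂=0.064, θ₃=-0.458, ω₃=-5.089
apply F[26]=-15.000 → step 27: x=1.502, v=2.205, θ₁=-1.900, ω₁=-5.469, θ₂=-0.632, ω₂=-0.648, θ₃=-0.560, ω₃=-5.126
apply F[27]=-15.000 → step 28: x=1.543, v=1.889, θ₁=-2.009, ω₁=-5.479, θ₂=-0.653, ω₂=-1.486, θ₃=-0.663, ω₃=-5.135
apply F[28]=-15.000 → step 29: x=1.578, v=1.574, θ₁=-2.119, ω₁=-5.513, θ₂=-0.692, ω₂=-2.458, θ₃=-0.765, ω₃=-5.123
apply F[29]=-15.000 → step 30: x=1.606, v=1.258, θ₁=-2.230, ω₁=-5.551, θ₂=-0.752, ω₂=-3.569, θ₃=-0.868, ω₃=-5.093
apply F[30]=-15.000 → step 31: x=1.628, v=0.942, θ₁=-2.341, ω₁=-5.558, θ₂=-0.836, ω₂=-4.812, θ₃=-0.969, ω₃=-5.050
apply F[31]=-15.000 → step 32: x=1.644, v=0.628, θ₁=-2.452, ω₁=-5.489, θ₂=-0.946, ω₂=-6.164, θ₃=-1.069, ω₃=-4.996
apply F[32]=-15.000 → step 33: x=1.653, v=0.316, θ₁=-2.560, ω₁=-5.288, θ₂=-1.083, ω₂=-7.588, θ₃=-1.169, ω₃=-4.940
apply F[33]=-15.000 → step 34: x=1.656, v=0.008, θ₁=-2.662, ω₁=-4.895, θ₂=-1.249, ω₂=-9.035, θ₃=-1.267, ω₃=-4.905
apply F[34]=-15.000 → step 35: x=1.654, v=-0.298, θ₁=-2.754, ω₁=-4.257, θ₂=-1.444, ω₂=-10.470, θ₃=-1.365, ω₃=-4.931
apply F[35]=-15.000 → step 36: x=1.645, v=-0.602, θ₁=-2.830, ω₁=-3.332, θ₂=-1.668, ω₂=-11.899, θ₃=-1.465, ω₃=-5.093
apply F[36]=-15.000 → step 37: x=1.629, v=-0.912, θ₁=-2.885, ω₁=-2.077, θ₂=-1.921, ω₂=-13.405, θ₃=-1.571, ω₃=-5.517
apply F[37]=-15.000 → step 38: x=1.608, v=-1.240, θ₁=-2.911, ω₁=-0.442, θ₂=-2.205, ω₂=-15.083, θ₃=-1.689, ω₃=-6.473
apply F[38]=+15.000 → step 39: x=1.585, v=-1.096, θ₁=-2.893, ω₁=2.192, θ₂=-2.525, ω₂=-16.561, θ₃=-1.839, ω₃=-8.767
apply F[39]=+15.000 → step 40: x=1.563, v=-1.079, θ₁=-2.832, ω₁=3.468, θ₂=-2.834, ω₂=-13.155, θ₃=-2.054, ω₃=-12.902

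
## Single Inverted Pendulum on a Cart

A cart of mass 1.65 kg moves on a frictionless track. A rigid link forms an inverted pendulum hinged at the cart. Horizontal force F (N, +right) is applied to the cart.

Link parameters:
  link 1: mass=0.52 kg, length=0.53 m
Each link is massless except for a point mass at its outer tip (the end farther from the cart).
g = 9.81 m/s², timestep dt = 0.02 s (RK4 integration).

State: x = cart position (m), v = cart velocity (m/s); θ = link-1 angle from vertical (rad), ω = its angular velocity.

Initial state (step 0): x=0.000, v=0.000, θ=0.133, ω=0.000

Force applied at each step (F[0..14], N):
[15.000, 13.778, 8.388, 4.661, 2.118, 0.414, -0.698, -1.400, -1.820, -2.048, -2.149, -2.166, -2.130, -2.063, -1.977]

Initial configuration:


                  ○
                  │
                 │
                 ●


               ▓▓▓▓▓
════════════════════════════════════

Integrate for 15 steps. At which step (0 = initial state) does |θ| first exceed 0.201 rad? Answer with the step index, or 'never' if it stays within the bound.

Answer: never

Derivation:
apply F[0]=+15.000 → step 1: x=0.002, v=0.173, θ=0.130, ω=-0.274
apply F[1]=+13.778 → step 2: x=0.007, v=0.331, θ=0.122, ω=-0.524
apply F[2]=+8.388 → step 3: x=0.014, v=0.426, θ=0.110, ω=-0.658
apply F[3]=+4.661 → step 4: x=0.023, v=0.476, θ=0.097, ω=-0.714
apply F[4]=+2.118 → step 5: x=0.033, v=0.496, θ=0.082, ω=-0.719
apply F[5]=+0.414 → step 6: x=0.043, v=0.496, θ=0.068, ω=-0.692
apply F[6]=-0.698 → step 7: x=0.053, v=0.484, θ=0.055, ω=-0.646
apply F[7]=-1.400 → step 8: x=0.062, v=0.464, θ=0.043, ω=-0.591
apply F[8]=-1.820 → step 9: x=0.071, v=0.440, θ=0.031, ω=-0.531
apply F[9]=-2.048 → step 10: x=0.080, v=0.414, θ=0.021, ω=-0.472
apply F[10]=-2.149 → step 11: x=0.088, v=0.387, θ=0.013, ω=-0.414
apply F[11]=-2.166 → step 12: x=0.095, v=0.360, θ=0.005, ω=-0.360
apply F[12]=-2.130 → step 13: x=0.102, v=0.334, θ=-0.002, ω=-0.311
apply F[13]=-2.063 → step 14: x=0.109, v=0.309, θ=-0.008, ω=-0.266
apply F[14]=-1.977 → step 15: x=0.115, v=0.286, θ=-0.013, ω=-0.226
max |θ| = 0.133 ≤ 0.201 over all 16 states.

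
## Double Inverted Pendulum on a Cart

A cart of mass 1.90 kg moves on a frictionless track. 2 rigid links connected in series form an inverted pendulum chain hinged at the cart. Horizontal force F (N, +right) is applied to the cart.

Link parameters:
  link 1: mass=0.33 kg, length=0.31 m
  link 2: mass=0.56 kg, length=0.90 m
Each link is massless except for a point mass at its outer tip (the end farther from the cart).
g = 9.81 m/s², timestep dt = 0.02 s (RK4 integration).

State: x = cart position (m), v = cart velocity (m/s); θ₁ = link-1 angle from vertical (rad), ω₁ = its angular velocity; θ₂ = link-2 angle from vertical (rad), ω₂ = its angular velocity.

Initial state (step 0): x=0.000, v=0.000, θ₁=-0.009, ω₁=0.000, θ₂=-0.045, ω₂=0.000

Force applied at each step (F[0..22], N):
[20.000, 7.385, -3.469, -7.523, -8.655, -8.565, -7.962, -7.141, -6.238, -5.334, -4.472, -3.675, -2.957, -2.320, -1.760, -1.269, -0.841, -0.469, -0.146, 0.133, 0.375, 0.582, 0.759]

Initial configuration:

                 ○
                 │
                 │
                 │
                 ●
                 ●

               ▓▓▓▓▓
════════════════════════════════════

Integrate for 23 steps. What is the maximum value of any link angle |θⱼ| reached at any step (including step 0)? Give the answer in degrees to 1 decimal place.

Answer: 4.7°

Derivation:
apply F[0]=+20.000 → step 1: x=0.002, v=0.212, θ₁=-0.016, ω₁=-0.654, θ₂=-0.045, ω₂=-0.020
apply F[1]=+7.385 → step 2: x=0.007, v=0.291, θ₁=-0.031, ω₁=-0.902, θ₂=-0.046, ω₂=-0.032
apply F[2]=-3.469 → step 3: x=0.013, v=0.258, θ₁=-0.048, ω₁=-0.814, θ₂=-0.046, ω₂=-0.036
apply F[3]=-7.523 → step 4: x=0.017, v=0.184, θ₁=-0.062, ω₁=-0.620, θ₂=-0.047, ω₂=-0.031
apply F[4]=-8.655 → step 5: x=0.020, v=0.100, θ₁=-0.073, ω₁=-0.413, θ₂=-0.048, ω₂=-0.019
apply F[5]=-8.565 → step 6: x=0.021, v=0.017, θ₁=-0.079, ω₁=-0.225, θ₂=-0.048, ω₂=-0.002
apply F[6]=-7.962 → step 7: x=0.021, v=-0.060, θ₁=-0.082, ω₁=-0.068, θ₂=-0.048, ω₂=0.018
apply F[7]=-7.141 → step 8: x=0.019, v=-0.127, θ₁=-0.082, ω₁=0.059, θ₂=-0.047, ω₂=0.039
apply F[8]=-6.238 → step 9: x=0.016, v=-0.185, θ₁=-0.080, ω₁=0.157, θ₂=-0.046, ω₂=0.060
apply F[9]=-5.334 → step 10: x=0.011, v=-0.234, θ₁=-0.076, ω₁=0.229, θ₂=-0.045, ω₂=0.079
apply F[10]=-4.472 → step 11: x=0.006, v=-0.274, θ₁=-0.071, ω₁=0.280, θ₂=-0.043, ω₂=0.097
apply F[11]=-3.675 → step 12: x=0.001, v=-0.307, θ₁=-0.065, ω₁=0.312, θ₂=-0.041, ω₂=0.113
apply F[12]=-2.957 → step 13: x=-0.006, v=-0.332, θ₁=-0.059, ω₁=0.331, θ₂=-0.038, ω₂=0.126
apply F[13]=-2.320 → step 14: x=-0.013, v=-0.351, θ₁=-0.052, ω₁=0.339, θ₂=-0.036, ω₂=0.136
apply F[14]=-1.760 → step 15: x=-0.020, v=-0.366, θ₁=-0.045, ω₁=0.338, θ₂=-0.033, ω₂=0.145
apply F[15]=-1.269 → step 16: x=-0.027, v=-0.375, θ₁=-0.039, ω₁=0.331, θ₂=-0.030, ω₂=0.151
apply F[16]=-0.841 → step 17: x=-0.035, v=-0.381, θ₁=-0.032, ω₁=0.320, θ₂=-0.027, ω₂=0.155
apply F[17]=-0.469 → step 18: x=-0.042, v=-0.383, θ₁=-0.026, ω₁=0.305, θ₂=-0.024, ω₂=0.157
apply F[18]=-0.146 → step 19: x=-0.050, v=-0.382, θ₁=-0.020, ω₁=0.289, θ₂=-0.021, ω₂=0.157
apply F[19]=+0.133 → step 20: x=-0.058, v=-0.379, θ₁=-0.014, ω₁=0.270, θ₂=-0.018, ω₂=0.156
apply F[20]=+0.375 → step 21: x=-0.065, v=-0.374, θ₁=-0.009, ω₁=0.251, θ₂=-0.015, ω₂=0.153
apply F[21]=+0.582 → step 22: x=-0.073, v=-0.368, θ₁=-0.004, ω₁=0.232, θ₂=-0.011, ω₂=0.150
apply F[22]=+0.759 → step 23: x=-0.080, v=-0.360, θ₁=0.000, ω₁=0.213, θ₂=-0.009, ω₂=0.145
Max |angle| over trajectory = 0.082 rad = 4.7°.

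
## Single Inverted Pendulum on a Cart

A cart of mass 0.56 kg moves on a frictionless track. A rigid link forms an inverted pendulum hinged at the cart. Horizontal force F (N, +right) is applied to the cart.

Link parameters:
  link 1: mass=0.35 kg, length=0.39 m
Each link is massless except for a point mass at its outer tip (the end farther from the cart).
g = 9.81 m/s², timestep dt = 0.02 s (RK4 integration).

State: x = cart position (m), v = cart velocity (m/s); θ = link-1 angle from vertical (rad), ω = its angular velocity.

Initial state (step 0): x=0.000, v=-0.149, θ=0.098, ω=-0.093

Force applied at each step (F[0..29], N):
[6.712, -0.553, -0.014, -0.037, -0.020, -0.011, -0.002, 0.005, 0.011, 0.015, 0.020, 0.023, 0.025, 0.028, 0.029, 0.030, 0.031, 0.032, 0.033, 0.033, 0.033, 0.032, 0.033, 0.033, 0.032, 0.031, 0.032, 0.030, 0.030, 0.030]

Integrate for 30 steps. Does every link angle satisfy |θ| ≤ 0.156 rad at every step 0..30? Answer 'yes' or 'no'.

Answer: yes

Derivation:
apply F[0]=+6.712 → step 1: x=-0.001, v=0.078, θ=0.091, ω=-0.624
apply F[1]=-0.553 → step 2: x=0.001, v=0.048, θ=0.080, ω=-0.505
apply F[2]=-0.014 → step 3: x=0.001, v=0.039, θ=0.070, ω=-0.443
apply F[3]=-0.037 → step 4: x=0.002, v=0.029, θ=0.062, ω=-0.386
apply F[4]=-0.020 → step 5: x=0.003, v=0.021, θ=0.055, ω=-0.337
apply F[5]=-0.011 → step 6: x=0.003, v=0.015, θ=0.048, ω=-0.295
apply F[6]=-0.002 → step 7: x=0.003, v=0.009, θ=0.043, ω=-0.257
apply F[7]=+0.005 → step 8: x=0.003, v=0.004, θ=0.038, ω=-0.225
apply F[8]=+0.011 → step 9: x=0.003, v=0.000, θ=0.034, ω=-0.197
apply F[9]=+0.015 → step 10: x=0.003, v=-0.003, θ=0.030, ω=-0.172
apply F[10]=+0.020 → step 11: x=0.003, v=-0.006, θ=0.027, ω=-0.151
apply F[11]=+0.023 → step 12: x=0.003, v=-0.008, θ=0.024, ω=-0.132
apply F[12]=+0.025 → step 13: x=0.003, v=-0.010, θ=0.022, ω=-0.116
apply F[13]=+0.028 → step 14: x=0.003, v=-0.011, θ=0.019, ω=-0.102
apply F[14]=+0.029 → step 15: x=0.002, v=-0.013, θ=0.017, ω=-0.089
apply F[15]=+0.030 → step 16: x=0.002, v=-0.013, θ=0.016, ω=-0.079
apply F[16]=+0.031 → step 17: x=0.002, v=-0.014, θ=0.014, ω=-0.069
apply F[17]=+0.032 → step 18: x=0.002, v=-0.015, θ=0.013, ω=-0.061
apply F[18]=+0.033 → step 19: x=0.001, v=-0.015, θ=0.012, ω=-0.054
apply F[19]=+0.033 → step 20: x=0.001, v=-0.015, θ=0.011, ω=-0.048
apply F[20]=+0.033 → step 21: x=0.001, v=-0.015, θ=0.010, ω=-0.042
apply F[21]=+0.032 → step 22: x=0.000, v=-0.015, θ=0.009, ω=-0.037
apply F[22]=+0.033 → step 23: x=0.000, v=-0.015, θ=0.008, ω=-0.033
apply F[23]=+0.033 → step 24: x=-0.000, v=-0.015, θ=0.008, ω=-0.030
apply F[24]=+0.032 → step 25: x=-0.000, v=-0.015, θ=0.007, ω=-0.027
apply F[25]=+0.031 → step 26: x=-0.001, v=-0.015, θ=0.007, ω=-0.024
apply F[26]=+0.032 → step 27: x=-0.001, v=-0.014, θ=0.006, ω=-0.021
apply F[27]=+0.030 → step 28: x=-0.001, v=-0.014, θ=0.006, ω=-0.019
apply F[28]=+0.030 → step 29: x=-0.002, v=-0.014, θ=0.005, ω=-0.017
apply F[29]=+0.030 → step 30: x=-0.002, v=-0.013, θ=0.005, ω=-0.016
Max |angle| over trajectory = 0.098 rad; bound = 0.156 → within bound.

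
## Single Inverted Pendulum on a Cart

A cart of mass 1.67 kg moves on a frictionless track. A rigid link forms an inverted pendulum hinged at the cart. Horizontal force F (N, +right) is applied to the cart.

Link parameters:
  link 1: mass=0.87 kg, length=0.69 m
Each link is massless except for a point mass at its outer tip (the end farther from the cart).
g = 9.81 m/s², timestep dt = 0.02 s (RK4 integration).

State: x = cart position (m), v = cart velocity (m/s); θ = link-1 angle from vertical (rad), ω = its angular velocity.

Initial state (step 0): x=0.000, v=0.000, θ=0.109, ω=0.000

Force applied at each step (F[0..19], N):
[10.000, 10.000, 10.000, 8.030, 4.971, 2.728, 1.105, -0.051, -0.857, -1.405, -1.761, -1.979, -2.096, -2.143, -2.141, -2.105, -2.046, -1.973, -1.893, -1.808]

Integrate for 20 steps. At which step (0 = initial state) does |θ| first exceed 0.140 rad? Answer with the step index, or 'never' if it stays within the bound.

Answer: never

Derivation:
apply F[0]=+10.000 → step 1: x=0.001, v=0.108, θ=0.108, ω=-0.125
apply F[1]=+10.000 → step 2: x=0.004, v=0.216, θ=0.104, ω=-0.251
apply F[2]=+10.000 → step 3: x=0.010, v=0.325, θ=0.098, ω=-0.379
apply F[3]=+8.030 → step 4: x=0.017, v=0.412, θ=0.089, ω=-0.478
apply F[4]=+4.971 → step 5: x=0.026, v=0.463, θ=0.079, ω=-0.527
apply F[5]=+2.728 → step 6: x=0.035, v=0.488, θ=0.068, ω=-0.543
apply F[6]=+1.105 → step 7: x=0.045, v=0.495, θ=0.058, ω=-0.535
apply F[7]=-0.051 → step 8: x=0.055, v=0.489, θ=0.047, ω=-0.512
apply F[8]=-0.857 → step 9: x=0.065, v=0.475, θ=0.037, ω=-0.479
apply F[9]=-1.405 → step 10: x=0.074, v=0.455, θ=0.028, ω=-0.440
apply F[10]=-1.761 → step 11: x=0.083, v=0.431, θ=0.020, ω=-0.399
apply F[11]=-1.979 → step 12: x=0.091, v=0.406, θ=0.012, ω=-0.358
apply F[12]=-2.096 → step 13: x=0.099, v=0.380, θ=0.005, ω=-0.318
apply F[13]=-2.143 → step 14: x=0.106, v=0.354, θ=-0.001, ω=-0.280
apply F[14]=-2.141 → step 15: x=0.113, v=0.329, θ=-0.006, ω=-0.244
apply F[15]=-2.105 → step 16: x=0.120, v=0.304, θ=-0.010, ω=-0.211
apply F[16]=-2.046 → step 17: x=0.125, v=0.281, θ=-0.014, ω=-0.181
apply F[17]=-1.973 → step 18: x=0.131, v=0.259, θ=-0.018, ω=-0.154
apply F[18]=-1.893 → step 19: x=0.136, v=0.238, θ=-0.020, ω=-0.129
apply F[19]=-1.808 → step 20: x=0.140, v=0.219, θ=-0.023, ω=-0.107
max |θ| = 0.109 ≤ 0.140 over all 21 states.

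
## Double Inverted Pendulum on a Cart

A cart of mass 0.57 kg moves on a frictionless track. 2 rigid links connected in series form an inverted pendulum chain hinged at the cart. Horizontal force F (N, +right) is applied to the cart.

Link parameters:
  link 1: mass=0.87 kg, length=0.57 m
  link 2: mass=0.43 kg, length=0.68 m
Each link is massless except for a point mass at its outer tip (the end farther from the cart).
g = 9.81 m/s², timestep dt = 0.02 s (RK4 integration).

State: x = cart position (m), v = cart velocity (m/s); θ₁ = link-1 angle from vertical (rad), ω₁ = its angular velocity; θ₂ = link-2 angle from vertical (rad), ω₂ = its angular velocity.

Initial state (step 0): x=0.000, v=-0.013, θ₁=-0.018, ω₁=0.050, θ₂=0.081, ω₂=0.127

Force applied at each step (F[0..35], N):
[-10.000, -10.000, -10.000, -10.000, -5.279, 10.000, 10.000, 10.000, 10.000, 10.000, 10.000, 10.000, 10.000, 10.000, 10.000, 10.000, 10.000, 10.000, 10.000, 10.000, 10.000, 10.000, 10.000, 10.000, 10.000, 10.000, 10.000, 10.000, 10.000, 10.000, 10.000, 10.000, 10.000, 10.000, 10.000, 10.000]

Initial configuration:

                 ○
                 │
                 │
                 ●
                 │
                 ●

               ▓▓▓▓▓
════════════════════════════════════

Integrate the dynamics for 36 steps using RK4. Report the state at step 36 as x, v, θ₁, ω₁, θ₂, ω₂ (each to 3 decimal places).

apply F[0]=-10.000 → step 1: x=-0.004, v=-0.357, θ₁=-0.011, ω₁=0.631, θ₂=0.084, ω₂=0.170
apply F[1]=-10.000 → step 2: x=-0.014, v=-0.706, θ₁=0.007, ω₁=1.229, θ₂=0.088, ω₂=0.206
apply F[2]=-10.000 → step 3: x=-0.032, v=-1.065, θ₁=0.038, ω₁=1.856, θ₂=0.092, ω₂=0.230
apply F[3]=-10.000 → step 4: x=-0.057, v=-1.431, θ₁=0.082, ω₁=2.514, θ₂=0.097, ω₂=0.240
apply F[4]=-5.279 → step 5: x=-0.088, v=-1.638, θ₁=0.136, ω₁=2.912, θ₂=0.102, ω₂=0.238
apply F[5]=+10.000 → step 6: x=-0.117, v=-1.346, θ₁=0.190, ω₁=2.471, θ₂=0.106, ω₂=0.217
apply F[6]=+10.000 → step 7: x=-0.142, v=-1.085, θ₁=0.235, ω₁=2.114, θ₂=0.110, ω₂=0.175
apply F[7]=+10.000 → step 8: x=-0.161, v=-0.851, θ₁=0.275, ω₁=1.828, θ₂=0.113, ω₂=0.111
apply F[8]=+10.000 → step 9: x=-0.176, v=-0.640, θ₁=0.309, ω₁=1.604, θ₂=0.115, ω₂=0.028
apply F[9]=+10.000 → step 10: x=-0.187, v=-0.446, θ₁=0.339, ω₁=1.431, θ₂=0.114, ω₂=-0.071
apply F[10]=+10.000 → step 11: x=-0.194, v=-0.268, θ₁=0.366, ω₁=1.299, θ₂=0.112, ω₂=-0.185
apply F[11]=+10.000 → step 12: x=-0.198, v=-0.101, θ₁=0.391, ω₁=1.204, θ₂=0.107, ω₂=-0.313
apply F[12]=+10.000 → step 13: x=-0.198, v=0.056, θ₁=0.415, ω₁=1.138, θ₂=0.099, ω₂=-0.454
apply F[13]=+10.000 → step 14: x=-0.195, v=0.205, θ₁=0.437, ω₁=1.098, θ₂=0.088, ω₂=-0.607
apply F[14]=+10.000 → step 15: x=-0.190, v=0.349, θ₁=0.459, ω₁=1.080, θ₂=0.075, ω₂=-0.772
apply F[15]=+10.000 → step 16: x=-0.181, v=0.487, θ₁=0.480, ω₁=1.081, θ₂=0.057, ω₂=-0.950
apply F[16]=+10.000 → step 17: x=-0.170, v=0.622, θ₁=0.502, ω₁=1.098, θ₂=0.037, ω₂=-1.139
apply F[17]=+10.000 → step 18: x=-0.157, v=0.755, θ₁=0.524, ω₁=1.128, θ₂=0.012, ω₂=-1.340
apply F[18]=+10.000 → step 19: x=-0.140, v=0.887, θ₁=0.547, ω₁=1.169, θ₂=-0.017, ω₂=-1.552
apply F[19]=+10.000 → step 20: x=-0.121, v=1.018, θ₁=0.571, ω₁=1.217, θ₂=-0.050, ω₂=-1.775
apply F[20]=+10.000 → step 21: x=-0.099, v=1.150, θ₁=0.596, ω₁=1.269, θ₂=-0.088, ω₂=-2.007
apply F[21]=+10.000 → step 22: x=-0.075, v=1.283, θ₁=0.622, ω₁=1.322, θ₂=-0.131, ω₂=-2.248
apply F[22]=+10.000 → step 23: x=-0.048, v=1.418, θ₁=0.649, ω₁=1.374, θ₂=-0.178, ω₂=-2.497
apply F[23]=+10.000 → step 24: x=-0.018, v=1.555, θ₁=0.677, ω₁=1.421, θ₂=-0.231, ω₂=-2.753
apply F[24]=+10.000 → step 25: x=0.014, v=1.693, θ₁=0.706, ω₁=1.459, θ₂=-0.288, ω₂=-3.014
apply F[25]=+10.000 → step 26: x=0.049, v=1.832, θ₁=0.735, ω₁=1.488, θ₂=-0.351, ω₂=-3.280
apply F[26]=+10.000 → step 27: x=0.087, v=1.972, θ₁=0.765, ω₁=1.505, θ₂=-0.420, ω₂=-3.551
apply F[27]=+10.000 → step 28: x=0.128, v=2.110, θ₁=0.795, ω₁=1.509, θ₂=-0.493, ω₂=-3.825
apply F[28]=+10.000 → step 29: x=0.172, v=2.246, θ₁=0.826, ω₁=1.499, θ₂=-0.573, ω₂=-4.104
apply F[29]=+10.000 → step 30: x=0.218, v=2.376, θ₁=0.855, ω₁=1.475, θ₂=-0.658, ω₂=-4.388
apply F[30]=+10.000 → step 31: x=0.267, v=2.498, θ₁=0.884, ω₁=1.437, θ₂=-0.748, ω₂=-4.676
apply F[31]=+10.000 → step 32: x=0.318, v=2.609, θ₁=0.913, ω₁=1.389, θ₂=-0.845, ω₂=-4.969
apply F[32]=+10.000 → step 33: x=0.371, v=2.706, θ₁=0.940, ω₁=1.333, θ₂=-0.947, ω₂=-5.265
apply F[33]=+10.000 → step 34: x=0.426, v=2.786, θ₁=0.966, ω₁=1.274, θ₂=-1.055, ω₂=-5.562
apply F[34]=+10.000 → step 35: x=0.482, v=2.843, θ₁=0.991, ω₁=1.223, θ₂=-1.169, ω₂=-5.857
apply F[35]=+10.000 → step 36: x=0.540, v=2.876, θ₁=1.015, ω₁=1.188, θ₂=-1.289, ω₂=-6.144

Answer: x=0.540, v=2.876, θ₁=1.015, ω₁=1.188, θ₂=-1.289, ω₂=-6.144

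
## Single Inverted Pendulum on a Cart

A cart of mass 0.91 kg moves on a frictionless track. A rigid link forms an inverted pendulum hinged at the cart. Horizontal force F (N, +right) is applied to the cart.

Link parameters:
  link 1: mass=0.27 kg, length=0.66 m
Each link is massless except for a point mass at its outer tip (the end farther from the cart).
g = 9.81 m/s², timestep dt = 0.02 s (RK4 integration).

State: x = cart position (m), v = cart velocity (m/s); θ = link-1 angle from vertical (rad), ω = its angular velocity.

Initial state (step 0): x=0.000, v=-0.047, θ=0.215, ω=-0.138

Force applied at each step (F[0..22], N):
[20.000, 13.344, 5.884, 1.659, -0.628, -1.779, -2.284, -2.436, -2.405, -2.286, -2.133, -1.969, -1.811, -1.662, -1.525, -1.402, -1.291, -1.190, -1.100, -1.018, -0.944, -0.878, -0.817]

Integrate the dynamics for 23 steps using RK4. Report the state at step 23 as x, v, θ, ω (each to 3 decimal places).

Answer: x=0.199, v=0.132, θ=-0.029, ω=-0.049

Derivation:
apply F[0]=+20.000 → step 1: x=0.003, v=0.375, θ=0.207, ω=-0.701
apply F[1]=+13.344 → step 2: x=0.014, v=0.655, θ=0.189, ω=-1.057
apply F[2]=+5.884 → step 3: x=0.028, v=0.774, θ=0.167, ω=-1.182
apply F[3]=+1.659 → step 4: x=0.044, v=0.802, θ=0.143, ω=-1.178
apply F[4]=-0.628 → step 5: x=0.059, v=0.781, θ=0.120, ω=-1.109
apply F[5]=-1.779 → step 6: x=0.075, v=0.736, θ=0.099, ω=-1.009
apply F[6]=-2.284 → step 7: x=0.089, v=0.681, θ=0.080, ω=-0.899
apply F[7]=-2.436 → step 8: x=0.102, v=0.624, θ=0.063, ω=-0.791
apply F[8]=-2.405 → step 9: x=0.114, v=0.568, θ=0.048, ω=-0.690
apply F[9]=-2.286 → step 10: x=0.125, v=0.516, θ=0.035, ω=-0.598
apply F[10]=-2.133 → step 11: x=0.134, v=0.467, θ=0.024, ω=-0.516
apply F[11]=-1.969 → step 12: x=0.143, v=0.423, θ=0.015, ω=-0.443
apply F[12]=-1.811 → step 13: x=0.151, v=0.382, θ=0.006, ω=-0.379
apply F[13]=-1.662 → step 14: x=0.159, v=0.346, θ=-0.001, ω=-0.322
apply F[14]=-1.525 → step 15: x=0.165, v=0.312, θ=-0.006, ω=-0.273
apply F[15]=-1.402 → step 16: x=0.171, v=0.282, θ=-0.011, ω=-0.229
apply F[16]=-1.291 → step 17: x=0.177, v=0.254, θ=-0.016, ω=-0.192
apply F[17]=-1.190 → step 18: x=0.181, v=0.229, θ=-0.019, ω=-0.159
apply F[18]=-1.100 → step 19: x=0.186, v=0.206, θ=-0.022, ω=-0.130
apply F[19]=-1.018 → step 20: x=0.190, v=0.185, θ=-0.024, ω=-0.105
apply F[20]=-0.944 → step 21: x=0.193, v=0.166, θ=-0.026, ω=-0.084
apply F[21]=-0.878 → step 22: x=0.196, v=0.148, θ=-0.028, ω=-0.065
apply F[22]=-0.817 → step 23: x=0.199, v=0.132, θ=-0.029, ω=-0.049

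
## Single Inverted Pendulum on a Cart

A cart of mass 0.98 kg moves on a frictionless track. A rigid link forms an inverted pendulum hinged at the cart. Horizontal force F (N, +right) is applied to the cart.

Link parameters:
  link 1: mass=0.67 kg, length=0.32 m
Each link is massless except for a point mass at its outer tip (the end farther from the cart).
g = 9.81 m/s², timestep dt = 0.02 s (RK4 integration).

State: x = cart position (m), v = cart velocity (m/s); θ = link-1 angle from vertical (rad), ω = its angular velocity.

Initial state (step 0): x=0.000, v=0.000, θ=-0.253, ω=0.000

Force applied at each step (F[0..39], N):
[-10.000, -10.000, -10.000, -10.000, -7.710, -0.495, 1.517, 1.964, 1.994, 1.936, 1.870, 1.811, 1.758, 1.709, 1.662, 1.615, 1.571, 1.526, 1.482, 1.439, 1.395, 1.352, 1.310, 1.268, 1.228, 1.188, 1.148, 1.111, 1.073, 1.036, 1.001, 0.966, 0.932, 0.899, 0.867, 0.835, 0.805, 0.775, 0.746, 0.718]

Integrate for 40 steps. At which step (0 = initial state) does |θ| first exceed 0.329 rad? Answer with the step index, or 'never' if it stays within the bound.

apply F[0]=-10.000 → step 1: x=-0.002, v=-0.165, θ=-0.250, ω=0.346
apply F[1]=-10.000 → step 2: x=-0.007, v=-0.331, θ=-0.239, ω=0.701
apply F[2]=-10.000 → step 3: x=-0.015, v=-0.500, θ=-0.221, ω=1.075
apply F[3]=-10.000 → step 4: x=-0.027, v=-0.673, θ=-0.196, ω=1.476
apply F[4]=-7.710 → step 5: x=-0.041, v=-0.806, θ=-0.163, ω=1.775
apply F[5]=-0.495 → step 6: x=-0.057, v=-0.799, θ=-0.129, ω=1.663
apply F[6]=+1.517 → step 7: x=-0.073, v=-0.754, θ=-0.098, ω=1.456
apply F[7]=+1.964 → step 8: x=-0.088, v=-0.704, θ=-0.071, ω=1.248
apply F[8]=+1.994 → step 9: x=-0.101, v=-0.656, θ=-0.048, ω=1.061
apply F[9]=+1.936 → step 10: x=-0.114, v=-0.611, θ=-0.028, ω=0.899
apply F[10]=+1.870 → step 11: x=-0.126, v=-0.571, θ=-0.012, ω=0.760
apply F[11]=+1.811 → step 12: x=-0.137, v=-0.533, θ=0.002, ω=0.640
apply F[12]=+1.758 → step 13: x=-0.147, v=-0.498, θ=0.014, ω=0.536
apply F[13]=+1.709 → step 14: x=-0.157, v=-0.466, θ=0.024, ω=0.447
apply F[14]=+1.662 → step 15: x=-0.166, v=-0.436, θ=0.032, ω=0.369
apply F[15]=+1.615 → step 16: x=-0.174, v=-0.407, θ=0.039, ω=0.303
apply F[16]=+1.571 → step 17: x=-0.182, v=-0.381, θ=0.044, ω=0.246
apply F[17]=+1.526 → step 18: x=-0.189, v=-0.356, θ=0.048, ω=0.196
apply F[18]=+1.482 → step 19: x=-0.196, v=-0.333, θ=0.052, ω=0.154
apply F[19]=+1.439 → step 20: x=-0.203, v=-0.310, θ=0.055, ω=0.117
apply F[20]=+1.395 → step 21: x=-0.209, v=-0.289, θ=0.057, ω=0.086
apply F[21]=+1.352 → step 22: x=-0.214, v=-0.270, θ=0.058, ω=0.059
apply F[22]=+1.310 → step 23: x=-0.219, v=-0.251, θ=0.059, ω=0.036
apply F[23]=+1.268 → step 24: x=-0.224, v=-0.233, θ=0.060, ω=0.017
apply F[24]=+1.228 → step 25: x=-0.229, v=-0.216, θ=0.060, ω=0.000
apply F[25]=+1.188 → step 26: x=-0.233, v=-0.200, θ=0.060, ω=-0.014
apply F[26]=+1.148 → step 27: x=-0.237, v=-0.184, θ=0.059, ω=-0.025
apply F[27]=+1.111 → step 28: x=-0.240, v=-0.169, θ=0.059, ω=-0.035
apply F[28]=+1.073 → step 29: x=-0.243, v=-0.155, θ=0.058, ω=-0.044
apply F[29]=+1.036 → step 30: x=-0.246, v=-0.142, θ=0.057, ω=-0.050
apply F[30]=+1.001 → step 31: x=-0.249, v=-0.129, θ=0.056, ω=-0.056
apply F[31]=+0.966 → step 32: x=-0.252, v=-0.117, θ=0.055, ω=-0.060
apply F[32]=+0.932 → step 33: x=-0.254, v=-0.105, θ=0.053, ω=-0.064
apply F[33]=+0.899 → step 34: x=-0.256, v=-0.094, θ=0.052, ω=-0.067
apply F[34]=+0.867 → step 35: x=-0.258, v=-0.083, θ=0.051, ω=-0.069
apply F[35]=+0.835 → step 36: x=-0.259, v=-0.073, θ=0.049, ω=-0.070
apply F[36]=+0.805 → step 37: x=-0.260, v=-0.063, θ=0.048, ω=-0.071
apply F[37]=+0.775 → step 38: x=-0.262, v=-0.053, θ=0.047, ω=-0.072
apply F[38]=+0.746 → step 39: x=-0.263, v=-0.044, θ=0.045, ω=-0.072
apply F[39]=+0.718 → step 40: x=-0.263, v=-0.035, θ=0.044, ω=-0.072
max |θ| = 0.253 ≤ 0.329 over all 41 states.

Answer: never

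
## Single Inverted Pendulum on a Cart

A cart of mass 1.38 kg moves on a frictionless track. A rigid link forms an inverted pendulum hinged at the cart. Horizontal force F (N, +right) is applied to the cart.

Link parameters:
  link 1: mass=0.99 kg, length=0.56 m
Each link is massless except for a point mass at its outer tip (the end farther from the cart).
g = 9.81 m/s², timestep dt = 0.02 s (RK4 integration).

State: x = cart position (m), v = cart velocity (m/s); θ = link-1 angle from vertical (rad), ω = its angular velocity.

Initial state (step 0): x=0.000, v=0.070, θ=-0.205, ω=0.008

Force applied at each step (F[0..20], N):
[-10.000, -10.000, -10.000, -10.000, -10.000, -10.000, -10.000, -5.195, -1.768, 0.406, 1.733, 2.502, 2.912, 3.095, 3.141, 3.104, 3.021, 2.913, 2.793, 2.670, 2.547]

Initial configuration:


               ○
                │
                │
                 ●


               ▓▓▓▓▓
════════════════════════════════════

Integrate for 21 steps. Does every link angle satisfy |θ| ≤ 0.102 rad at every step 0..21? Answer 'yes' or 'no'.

apply F[0]=-10.000 → step 1: x=0.000, v=-0.044, θ=-0.204, ω=0.135
apply F[1]=-10.000 → step 2: x=-0.002, v=-0.158, θ=-0.200, ω=0.265
apply F[2]=-10.000 → step 3: x=-0.006, v=-0.273, θ=-0.193, ω=0.398
apply F[3]=-10.000 → step 4: x=-0.013, v=-0.389, θ=-0.184, ω=0.536
apply F[4]=-10.000 → step 5: x=-0.022, v=-0.507, θ=-0.171, ω=0.682
apply F[5]=-10.000 → step 6: x=-0.033, v=-0.628, θ=-0.156, ω=0.838
apply F[6]=-10.000 → step 7: x=-0.047, v=-0.752, θ=-0.138, ω=1.005
apply F[7]=-5.195 → step 8: x=-0.062, v=-0.810, θ=-0.117, ω=1.063
apply F[8]=-1.768 → step 9: x=-0.079, v=-0.821, θ=-0.096, ω=1.046
apply F[9]=+0.406 → step 10: x=-0.095, v=-0.804, θ=-0.076, ω=0.985
apply F[10]=+1.733 → step 11: x=-0.111, v=-0.770, θ=-0.057, ω=0.902
apply F[11]=+2.502 → step 12: x=-0.126, v=-0.728, θ=-0.040, ω=0.809
apply F[12]=+2.912 → step 13: x=-0.140, v=-0.681, θ=-0.025, ω=0.714
apply F[13]=+3.095 → step 14: x=-0.153, v=-0.634, θ=-0.011, ω=0.624
apply F[14]=+3.141 → step 15: x=-0.165, v=-0.587, θ=0.000, ω=0.539
apply F[15]=+3.104 → step 16: x=-0.176, v=-0.543, θ=0.010, ω=0.462
apply F[16]=+3.021 → step 17: x=-0.187, v=-0.501, θ=0.019, ω=0.393
apply F[17]=+2.913 → step 18: x=-0.196, v=-0.462, θ=0.026, ω=0.331
apply F[18]=+2.793 → step 19: x=-0.205, v=-0.426, θ=0.032, ω=0.276
apply F[19]=+2.670 → step 20: x=-0.214, v=-0.392, θ=0.037, ω=0.228
apply F[20]=+2.547 → step 21: x=-0.221, v=-0.361, θ=0.041, ω=0.186
Max |angle| over trajectory = 0.205 rad; bound = 0.102 → exceeded.

Answer: no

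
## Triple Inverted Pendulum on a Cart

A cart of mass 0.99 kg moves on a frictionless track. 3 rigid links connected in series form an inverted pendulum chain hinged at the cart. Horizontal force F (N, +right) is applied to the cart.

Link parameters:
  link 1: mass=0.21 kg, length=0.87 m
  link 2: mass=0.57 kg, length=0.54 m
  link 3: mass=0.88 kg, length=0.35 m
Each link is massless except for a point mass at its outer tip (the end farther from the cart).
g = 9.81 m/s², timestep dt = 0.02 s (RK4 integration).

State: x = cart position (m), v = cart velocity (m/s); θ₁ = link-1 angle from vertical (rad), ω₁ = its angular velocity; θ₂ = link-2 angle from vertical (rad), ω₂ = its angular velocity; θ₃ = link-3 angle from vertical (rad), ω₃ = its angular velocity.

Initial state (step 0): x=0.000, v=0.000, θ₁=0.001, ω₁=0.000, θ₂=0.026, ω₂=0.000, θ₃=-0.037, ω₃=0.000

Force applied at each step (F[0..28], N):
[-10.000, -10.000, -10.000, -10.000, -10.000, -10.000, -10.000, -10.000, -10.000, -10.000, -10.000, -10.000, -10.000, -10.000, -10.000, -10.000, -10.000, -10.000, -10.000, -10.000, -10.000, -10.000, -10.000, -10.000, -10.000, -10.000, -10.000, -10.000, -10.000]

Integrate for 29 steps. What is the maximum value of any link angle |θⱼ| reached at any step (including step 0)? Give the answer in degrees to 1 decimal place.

apply F[0]=-10.000 → step 1: x=-0.002, v=-0.203, θ₁=0.003, ω₁=0.195, θ₂=0.027, ω₂=0.105, θ₃=-0.038, ω₃=-0.089
apply F[1]=-10.000 → step 2: x=-0.008, v=-0.406, θ₁=0.009, ω₁=0.396, θ₂=0.030, ω₂=0.206, θ₃=-0.041, ω₃=-0.183
apply F[2]=-10.000 → step 3: x=-0.018, v=-0.613, θ₁=0.019, ω₁=0.608, θ₂=0.035, ω₂=0.298, θ₃=-0.045, ω₃=-0.285
apply F[3]=-10.000 → step 4: x=-0.033, v=-0.822, θ₁=0.033, ω₁=0.837, θ₂=0.042, ω₂=0.375, θ₃=-0.052, ω₃=-0.397
apply F[4]=-10.000 → step 5: x=-0.051, v=-1.036, θ₁=0.052, ω₁=1.087, θ₂=0.050, ω₂=0.432, θ₃=-0.061, ω₃=-0.520
apply F[5]=-10.000 → step 6: x=-0.074, v=-1.254, θ₁=0.077, ω₁=1.363, θ₂=0.059, ω₂=0.462, θ₃=-0.073, ω₃=-0.650
apply F[6]=-10.000 → step 7: x=-0.101, v=-1.476, θ₁=0.107, ω₁=1.664, θ₂=0.068, ω₂=0.461, θ₃=-0.087, ω₃=-0.781
apply F[7]=-10.000 → step 8: x=-0.133, v=-1.698, θ₁=0.144, ω₁=1.986, θ₂=0.077, ω₂=0.432, θ₃=-0.104, ω₃=-0.899
apply F[8]=-10.000 → step 9: x=-0.169, v=-1.918, θ₁=0.187, ω₁=2.314, θ₂=0.086, ω₂=0.386, θ₃=-0.123, ω₃=-0.989
apply F[9]=-10.000 → step 10: x=-0.210, v=-2.131, θ₁=0.236, ω₁=2.628, θ₂=0.093, ω₂=0.349, θ₃=-0.143, ω₃=-1.036
apply F[10]=-10.000 → step 11: x=-0.254, v=-2.332, θ₁=0.292, ω₁=2.907, θ₂=0.100, ω₂=0.350, θ₃=-0.164, ω₃=-1.033
apply F[11]=-10.000 → step 12: x=-0.303, v=-2.520, θ₁=0.352, ω₁=3.138, θ₂=0.107, ω₂=0.412, θ₃=-0.184, ω₃=-0.981
apply F[12]=-10.000 → step 13: x=-0.355, v=-2.695, θ₁=0.417, ω₁=3.319, θ₂=0.117, ω₂=0.548, θ₃=-0.203, ω₃=-0.890
apply F[13]=-10.000 → step 14: x=-0.411, v=-2.857, θ₁=0.484, ω₁=3.454, θ₂=0.130, ω₂=0.756, θ₃=-0.220, ω₃=-0.768
apply F[14]=-10.000 → step 15: x=-0.469, v=-3.009, θ₁=0.555, ω₁=3.552, θ₂=0.147, ω₂=1.031, θ₃=-0.234, ω₃=-0.622
apply F[15]=-10.000 → step 16: x=-0.531, v=-3.151, θ₁=0.626, ω₁=3.618, θ₂=0.171, ω₂=1.364, θ₃=-0.244, ω₃=-0.456
apply F[16]=-10.000 → step 17: x=-0.595, v=-3.283, θ₁=0.699, ω₁=3.655, θ₂=0.202, ω₂=1.749, θ₃=-0.252, ω₃=-0.270
apply F[17]=-10.000 → step 18: x=-0.662, v=-3.407, θ₁=0.772, ω₁=3.663, θ₂=0.242, ω₂=2.178, θ₃=-0.255, ω₃=-0.058
apply F[18]=-10.000 → step 19: x=-0.732, v=-3.520, θ₁=0.845, ω₁=3.642, θ₂=0.290, ω₂=2.647, θ₃=-0.254, ω₃=0.183
apply F[19]=-10.000 → step 20: x=-0.803, v=-3.624, θ₁=0.918, ω₁=3.587, θ₂=0.348, ω₂=3.148, θ₃=-0.248, ω₃=0.464
apply F[20]=-10.000 → step 21: x=-0.876, v=-3.716, θ₁=0.989, ω₁=3.495, θ₂=0.416, ω₂=3.678, θ₃=-0.235, ω₃=0.797
apply F[21]=-10.000 → step 22: x=-0.952, v=-3.795, θ₁=1.057, ω₁=3.361, θ₂=0.495, ω₂=4.227, θ₃=-0.215, ω₃=1.196
apply F[22]=-10.000 → step 23: x=-1.028, v=-3.859, θ₁=1.123, ω₁=3.184, θ₂=0.585, ω₂=4.788, θ₃=-0.187, ω₃=1.682
apply F[23]=-10.000 → step 24: x=-1.106, v=-3.904, θ₁=1.184, ω₁=2.962, θ₂=0.686, ω₂=5.347, θ₃=-0.147, ω₃=2.279
apply F[24]=-10.000 → step 25: x=-1.184, v=-3.925, θ₁=1.241, ω₁=2.703, θ₂=0.799, ω₂=5.882, θ₃=-0.094, ω₃=3.015
apply F[25]=-10.000 → step 26: x=-1.263, v=-3.916, θ₁=1.292, ω₁=2.423, θ₂=0.921, ω₂=6.354, θ₃=-0.025, ω₃=3.921
apply F[26]=-10.000 → step 27: x=-1.341, v=-3.872, θ₁=1.338, ω₁=2.159, θ₂=1.052, ω₂=6.696, θ₃=0.064, ω₃=5.022
apply F[27]=-10.000 → step 28: x=-1.417, v=-3.791, θ₁=1.379, ω₁=1.965, θ₂=1.188, ω₂=6.807, θ₃=0.177, ω₃=6.311
apply F[28]=-10.000 → step 29: x=-1.492, v=-3.680, θ₁=1.418, ω₁=1.905, θ₂=1.322, ω₂=6.575, θ₃=0.317, ω₃=7.735
Max |angle| over trajectory = 1.418 rad = 81.2°.

Answer: 81.2°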